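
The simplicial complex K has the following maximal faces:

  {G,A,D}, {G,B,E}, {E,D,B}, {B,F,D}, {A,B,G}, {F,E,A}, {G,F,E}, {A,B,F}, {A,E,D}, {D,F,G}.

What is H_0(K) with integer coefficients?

H_0 = Z.

We work with the vertex ordering A < B < D < E < F < G. The simplices of K, each written with vertices in increasing order, are:

  0-simplices (6): A, B, D, E, F, G
  1-simplices (15): AB, AD, AE, AF, AG, BD, BE, BF, BG, DE, DF, DG, EF, EG, FG
  2-simplices (10): ABF, ABG, ADE, ADG, AEF, BDE, BDF, BEG, DFG, EFG

Hence C_0 ≅ Z^6, C_1 ≅ Z^15, C_2 ≅ Z^10.

Boundary ∂_1: C_1 → C_0 sends each edge [p,q] (with p < q) to q − p. For instance
  ∂FG = G − F.
The 6×15 boundary matrix has rank 5 and Smith normal form diag(1,1,1,1,1).

Boundary ∂_2: C_2 → C_1 sends each 2-simplex [p,q,r] to [q,r] − [p,r] + [p,q]. For instance
  ∂BDF = DF − BF + BD,
  ∂AEF = EF − AF + AE.
The 15×10 boundary matrix has rank 10 and Smith normal form diag(1,1,1,1,1,1,1,1,1,2).

Reading off H_k = ker ∂_k / im ∂_{k+1}:

  H_0: rank C_0 − rank ∂_1 = 6 − 5 = 1, and the invariant factors of ∂_1 are all 1, so H_0 = Z.

(K is a triangulation of the real projective plane RP^2.)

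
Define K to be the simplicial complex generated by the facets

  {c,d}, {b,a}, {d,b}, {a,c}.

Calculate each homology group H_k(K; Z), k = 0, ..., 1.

Take the total order a < b < c < d on the vertex set. Then K (dimension 1) consists of the simplices:

  0-simplices (4): a, b, c, d
  1-simplices (4): ab, ac, bd, cd

so the chain groups are C_0 ≅ Z^4, C_1 ≅ Z^4.

∂_1: C_1 → C_0 maps an edge to its endpoints' difference, ∂[p,q] = q − p. For instance
  ∂bd = d − b.
This gives a 4×4 integer matrix of rank 3; reducing to Smith normal form yields diagonal entries (1,1,1).

From H_k ≅ ker(∂_k) / im(∂_{k+1}) we obtain:

  H_0: rank C_0 − rank ∂_1 = 4 − 3 = 1, and the invariant factors of ∂_1 are all 1, so H_0 = Z.
  H_1: rank ker ∂_1 − rank ∂_2 = (4 − 3) − 0 = 1, and there is no ∂_2, so H_1 = Z.

(K is a triangulation of the circle S^1.)

H_0 = Z,  H_1 = Z.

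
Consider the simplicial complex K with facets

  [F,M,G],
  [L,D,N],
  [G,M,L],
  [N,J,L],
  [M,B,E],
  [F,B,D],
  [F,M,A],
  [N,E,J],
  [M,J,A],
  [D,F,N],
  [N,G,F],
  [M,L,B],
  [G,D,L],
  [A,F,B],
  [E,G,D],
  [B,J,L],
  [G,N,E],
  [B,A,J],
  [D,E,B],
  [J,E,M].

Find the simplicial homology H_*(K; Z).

Take the total order A < B < D < E < F < G < J < L < M < N on the vertex set. Then K (dimension 2) consists of the simplices:

  0-simplices (10): A, B, D, E, F, G, J, L, M, N
  1-simplices (30): AB, AF, AJ, AM, BD, BE, BF, BJ, BL, BM, DE, DF, DG, DL, DN, EG, EJ, EM, EN, FG, FM, FN, GL, GM, GN, JL, JM, JN, LM, LN
  2-simplices (20): ABF, ABJ, AFM, AJM, BDE, BDF, BEM, BJL, BLM, DEG, DFN, DGL, DLN, EGN, EJM, EJN, FGM, FGN, GLM, JLN

Hence C_0 ≅ Z^10, C_1 ≅ Z^30, C_2 ≅ Z^20.

Boundary ∂_1: C_1 → C_0 sends each edge [p,q] (with p < q) to q − p.
The resulting 10×30 matrix has rank 9, and its Smith normal form has invariant factors (1,1,1,1,1,1,1,1,1).

∂_2: C_2 → C_1 acts by ∂[p,q,r] = [q,r] − [p,r] + [p,q]. For instance
  ∂EGN = GN − EN + EG,
  ∂BDE = DE − BE + BD.
The 30×20 boundary matrix has rank 20 and Smith normal form diag(1,1,1,1,1,1,1,1,1,1,1,1,1,1,1,1,1,1,1,2).

Now H_k = ker ∂_k / im ∂_{k+1}, so:

  H_0: rank C_0 − rank ∂_1 = 10 − 9 = 1, and the invariant factors of ∂_1 are all 1, so H_0 = Z.
  H_1: rank ker ∂_1 − rank ∂_2 = (30 − 9) − 20 = 1, and ∂_2 has invariant factor 2 > 1, so H_1 = Z ⊕ Z/2Z.
  H_2: rank ker ∂_2 − rank ∂_3 = (20 − 20) − 0 = 0, and there is no ∂_3, so H_2 = 0.

H_0 = Z,  H_1 = Z ⊕ Z/2Z,  H_2 = 0.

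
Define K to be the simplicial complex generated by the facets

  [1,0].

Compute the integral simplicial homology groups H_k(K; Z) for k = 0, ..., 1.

Take the total order 0 < 1 on the vertex set. Then K (dimension 1) consists of the simplices:

  0-simplices (2): [0], [1]
  1-simplices (1): [0,1]

Hence C_0 ≅ Z^2, C_1 ≅ Z^1.

∂_1: C_1 → C_0 is given by ∂[p,q] = [q] − [p]. For instance
  ∂[0,1] = [1] − [0].
The 2×1 boundary matrix has rank 1 and Smith normal form diag(1).

From H_k ≅ ker(∂_k) / im(∂_{k+1}) we obtain:

  H_0: rank C_0 − rank ∂_1 = 2 − 1 = 1, and the invariant factors of ∂_1 are all 1, so H_0 ≅ Z.
  H_1: rank ker ∂_1 − rank ∂_2 = (1 − 1) − 0 = 0, and there is no ∂_2, so H_1 ≅ 0.

(K is a triangulation of the 1-simplex.)

H_0 = Z,  H_1 = 0.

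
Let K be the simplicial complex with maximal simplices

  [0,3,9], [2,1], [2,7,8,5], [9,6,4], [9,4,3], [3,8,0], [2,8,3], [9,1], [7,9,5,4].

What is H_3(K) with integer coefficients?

K has 10 vertices, 22 edges, 13 triangles, 2 3-simplices.
rank ∂_3 = 2, rank ∂_4 = 0 ⇒ b_3 = 2 − 2 − 0 = 0. So H_3 = 0.

H_3 = 0.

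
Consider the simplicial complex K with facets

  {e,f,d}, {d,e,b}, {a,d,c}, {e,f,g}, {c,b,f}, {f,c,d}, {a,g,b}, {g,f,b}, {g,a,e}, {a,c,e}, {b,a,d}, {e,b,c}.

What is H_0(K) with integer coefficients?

H_0 = Z.

Take the total order a < b < c < d < e < f < g on the vertex set. Then K (dimension 2) consists of the simplices:

  0-simplices (7): a, b, c, d, e, f, g
  1-simplices (18): ab, ac, ad, ae, ag, bc, bd, be, bf, bg, cd, ce, cf, de, df, ef, eg, fg
  2-simplices (12): abd, abg, acd, ace, aeg, bce, bcf, bde, bfg, cdf, def, efg

so the chain groups are C_0 ≅ Z^7, C_1 ≅ Z^18, C_2 ≅ Z^12.

The boundary map ∂_1: C_1 → C_0 maps an edge to its endpoints' difference, ∂[p,q] = q − p.
The resulting 7×18 matrix has rank 6, and its Smith normal form has invariant factors (1,1,1,1,1,1).

Boundary ∂_2: C_2 → C_1 acts by ∂[p,q,r] = [q,r] − [p,r] + [p,q]. For instance
  ∂abg = bg − ag + ab,
  ∂bce = ce − be + bc.
As a 18×12 matrix over Z this has rank 12, with invariant factors (1,1,1,1,1,1,1,1,1,1,1,2).

From H_k ≅ ker(∂_k) / im(∂_{k+1}) we obtain:

  H_0: rank C_0 − rank ∂_1 = 7 − 6 = 1, and the invariant factors of ∂_1 are all 1, so H_0 ≅ Z.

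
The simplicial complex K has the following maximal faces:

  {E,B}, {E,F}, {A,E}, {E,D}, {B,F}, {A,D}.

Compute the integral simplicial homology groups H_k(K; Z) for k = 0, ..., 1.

H_0 = Z,  H_1 = Z^2.

K has 5 vertices, 6 edges.
rank ∂_0 = 0, rank ∂_1 = 4 ⇒ b_0 = 5 − 0 − 4 = 1; all invariant factors of ∂_1 are 1 so no torsion. So H_0 ≅ Z.
rank ∂_1 = 4, rank ∂_2 = 0 ⇒ b_1 = 6 − 4 − 0 = 2. So H_1 ≅ Z^2.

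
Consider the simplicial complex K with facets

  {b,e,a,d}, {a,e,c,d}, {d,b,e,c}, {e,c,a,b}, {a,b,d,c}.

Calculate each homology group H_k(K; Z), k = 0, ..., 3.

We work with the vertex ordering a < b < c < d < e. The simplices of K, each written with vertices in increasing order, are:

  0-simplices (5): a, b, c, d, e
  1-simplices (10): ab, ac, ad, ae, bc, bd, be, cd, ce, de
  2-simplices (10): abc, abd, abe, acd, ace, ade, bcd, bce, bde, cde
  3-simplices (5): abcd, abce, abde, acde, bcde

Hence C_0 ≅ Z^5, C_1 ≅ Z^10, C_2 ≅ Z^10, C_3 ≅ Z^5.

The boundary map ∂_1: C_1 → C_0 maps an edge to its endpoints' difference, ∂[p,q] = q − p. For instance
  ∂ab = b − a.
As a 5×10 matrix over Z this has rank 4, with invariant factors (1,1,1,1).

The boundary map ∂_2: C_2 → C_1 maps a triangle to the signed sum of its edges. For instance
  ∂bce = ce − be + bc,
  ∂abc = bc − ac + ab.
The 10×10 boundary matrix has rank 6 and Smith normal form diag(1,1,1,1,1,1).

The boundary map ∂_3: C_3 → C_2 sends each 3-simplex σ to the alternating sum Σ_i (−1)^i (σ with its i-th vertex removed). For instance
  ∂bcde = cde − bde + bce − bcd,
  ∂abce = bce − ace + abe − abc.
This gives a 10×5 integer matrix of rank 4; reducing to Smith normal form yields diagonal entries (1,1,1,1).

Now H_k = ker ∂_k / im ∂_{k+1}, so:

  H_0: rank C_0 − rank ∂_1 = 5 − 4 = 1, and the invariant factors of ∂_1 are all 1, so H_0 = Z.
  H_1: rank ker ∂_1 − rank ∂_2 = (10 − 4) − 6 = 0, and the invariant factors of ∂_2 are all 1, so H_1 = 0.
  H_2: rank ker ∂_2 − rank ∂_3 = (10 − 6) − 4 = 0, and the invariant factors of ∂_3 are all 1, so H_2 = 0.
  H_3: rank ker ∂_3 − rank ∂_4 = (5 − 4) − 0 = 1, and there is no ∂_4, so H_3 = Z.

H_0 ≅ Z,  H_1 = 0,  H_2 = 0,  H_3 ≅ Z.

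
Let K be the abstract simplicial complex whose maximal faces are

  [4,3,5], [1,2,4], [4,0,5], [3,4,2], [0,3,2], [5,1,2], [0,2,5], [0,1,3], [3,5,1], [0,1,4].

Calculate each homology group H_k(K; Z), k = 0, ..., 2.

H_0 ≅ Z,  H_1 ≅ Z/2,  H_2 = 0.

Order the vertices as 0 < 1 < 2 < 3 < 4 < 5. Listing each simplex with vertices in this order, K has dimension 2 with simplices:

  0-simplices (6): [0], [1], [2], [3], [4], [5]
  1-simplices (15): [0,1], [0,2], [0,3], [0,4], [0,5], [1,2], [1,3], [1,4], [1,5], [2,3], [2,4], [2,5], [3,4], [3,5], [4,5]
  2-simplices (10): [0,1,3], [0,1,4], [0,2,3], [0,2,5], [0,4,5], [1,2,4], [1,2,5], [1,3,5], [2,3,4], [3,4,5]

so the chain groups are C_0 ≅ Z^6, C_1 ≅ Z^15, C_2 ≅ Z^10.

The boundary map ∂_1: C_1 → C_0 maps an edge to its endpoints' difference, ∂[p,q] = q − p.
The 6×15 boundary matrix has rank 5 and Smith normal form diag(1,1,1,1,1).

Boundary ∂_2: C_2 → C_1 sends each 2-simplex [p,q,r] to [q,r] − [p,r] + [p,q]. For instance
  ∂[1,2,5] = [2,5] − [1,5] + [1,2],
  ∂[1,3,5] = [3,5] − [1,5] + [1,3].
The resulting 15×10 matrix has rank 10, and its Smith normal form has invariant factors (1,1,1,1,1,1,1,1,1,2).

From H_k ≅ ker(∂_k) / im(∂_{k+1}) we obtain:

  H_0: rank C_0 − rank ∂_1 = 6 − 5 = 1, and the invariant factors of ∂_1 are all 1, so H_0 = Z.
  H_1: rank ker ∂_1 − rank ∂_2 = (15 − 5) − 10 = 0, and ∂_2 has invariant factor 2 > 1, so H_1 = Z/2.
  H_2: rank ker ∂_2 − rank ∂_3 = (10 − 10) − 0 = 0, and there is no ∂_3, so H_2 = 0.

As a check, the Euler characteristic is 6 − 15 + 10 = 1, which agrees with 1 − 0 + 0 = 1.
(K is a triangulation of the real projective plane RP^2.)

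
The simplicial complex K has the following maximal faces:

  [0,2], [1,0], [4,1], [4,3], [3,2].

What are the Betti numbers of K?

Order the vertices as 0 < 1 < 2 < 3 < 4. Listing each simplex with vertices in this order, K has dimension 1 with simplices:

  0-simplices (5): [0], [1], [2], [3], [4]
  1-simplices (5): [0,1], [0,2], [1,4], [2,3], [3,4]

giving chain groups C_0 ≅ Z^5, C_1 ≅ Z^5.

Boundary ∂_1: C_1 → C_0 sends each edge [p,q] (with p < q) to q − p. For instance
  ∂[1,4] = [4] − [1].
The 5×5 boundary matrix has rank 4 and Smith normal form diag(1,1,1,1).

Reading off H_k = ker ∂_k / im ∂_{k+1}:

  H_0: rank C_0 − rank ∂_1 = 5 − 4 = 1, and the invariant factors of ∂_1 are all 1, so H_0 = Z.
  H_1: rank ker ∂_1 − rank ∂_2 = (5 − 4) − 0 = 1, and there is no ∂_2, so H_1 = Z.

Hence the Betti numbers are b_0 = 1, b_1 = 1.

b_0 = 1, b_1 = 1.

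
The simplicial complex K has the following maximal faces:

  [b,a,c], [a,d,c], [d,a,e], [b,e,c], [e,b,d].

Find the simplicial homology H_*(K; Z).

Fix the vertex order a < b < c < d < e and write every simplex with vertices in increasing order. Then dim K = 2 and the simplices of K are:

  0-simplices (5): a, b, c, d, e
  1-simplices (10): ab, ac, ad, ae, bc, bd, be, cd, ce, de
  2-simplices (5): abc, acd, ade, bce, bde

giving chain groups C_0 ≅ Z^5, C_1 ≅ Z^10, C_2 ≅ Z^5.

The boundary map ∂_1: C_1 → C_0 is given by ∂[p,q] = [q] − [p].
This gives a 5×10 integer matrix of rank 4; reducing to Smith normal form yields diagonal entries (1,1,1,1).

Boundary ∂_2: C_2 → C_1 maps a triangle to the signed sum of its edges. For instance
  ∂bde = de − be + bd,
  ∂ade = de − ae + ad.
As a 10×5 matrix over Z this has rank 5, with invariant factors (1,1,1,1,1).

Now H_k = ker ∂_k / im ∂_{k+1}, so:

  H_0: rank C_0 − rank ∂_1 = 5 − 4 = 1, and the invariant factors of ∂_1 are all 1, so H_0 ≅ Z.
  H_1: rank ker ∂_1 − rank ∂_2 = (10 − 4) − 5 = 1, and the invariant factors of ∂_2 are all 1, so H_1 ≅ Z.
  H_2: rank ker ∂_2 − rank ∂_3 = (5 − 5) − 0 = 0, and there is no ∂_3, so H_2 ≅ 0.

H_0 = Z,  H_1 = Z,  H_2 = 0.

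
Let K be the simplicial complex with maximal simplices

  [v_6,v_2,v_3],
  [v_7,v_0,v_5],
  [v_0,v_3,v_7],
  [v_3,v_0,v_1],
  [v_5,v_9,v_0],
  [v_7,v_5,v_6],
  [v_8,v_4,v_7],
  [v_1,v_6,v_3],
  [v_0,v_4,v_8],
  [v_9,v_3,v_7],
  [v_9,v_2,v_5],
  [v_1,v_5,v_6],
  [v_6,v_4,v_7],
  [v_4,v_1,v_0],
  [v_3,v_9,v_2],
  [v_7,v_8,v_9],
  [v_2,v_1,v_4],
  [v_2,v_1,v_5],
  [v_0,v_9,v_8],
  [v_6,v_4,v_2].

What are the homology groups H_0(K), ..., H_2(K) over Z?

We work with the vertex ordering v_0 < v_1 < v_2 < v_3 < v_4 < v_5 < v_6 < v_7 < v_8 < v_9. The simplices of K, each written with vertices in increasing order, are:

  0-simplices (10): [v_0], [v_1], [v_2], [v_3], [v_4], [v_5], [v_6], [v_7], [v_8], [v_9]
  1-simplices (30): (30 of them)
  2-simplices (20): (20 of them)

so the chain groups are C_0 ≅ Z^10, C_1 ≅ Z^30, C_2 ≅ Z^20.

The boundary map ∂_1: C_1 → C_0 maps an edge to its endpoints' difference, ∂[p,q] = q − p. For instance
  ∂[v_0,v_4] = [v_4] − [v_0].
The 10×30 boundary matrix has rank 9 and Smith normal form diag(1,1,1,1,1,1,1,1,1).

∂_2: C_2 → C_1 maps a triangle to the signed sum of its edges. For instance
  ∂[v_4,v_7,v_8] = [v_7,v_8] − [v_4,v_8] + [v_4,v_7],
  ∂[v_1,v_2,v_4] = [v_2,v_4] − [v_1,v_4] + [v_1,v_2].
The resulting 30×20 matrix has rank 20, and its Smith normal form has invariant factors (1,1,1,1,1,1,1,1,1,1,1,1,1,1,1,1,1,1,1,2).

Now H_k = ker ∂_k / im ∂_{k+1}, so:

  H_0: rank C_0 − rank ∂_1 = 10 − 9 = 1, and the invariant factors of ∂_1 are all 1, so H_0 = Z.
  H_1: rank ker ∂_1 − rank ∂_2 = (30 − 9) − 20 = 1, and ∂_2 has invariant factor 2 > 1, so H_1 = Z ⊕ Z/2.
  H_2: rank ker ∂_2 − rank ∂_3 = (20 − 20) − 0 = 0, and there is no ∂_3, so H_2 = 0.

H_0 ≅ Z,  H_1 ≅ Z ⊕ Z/2,  H_2 = 0.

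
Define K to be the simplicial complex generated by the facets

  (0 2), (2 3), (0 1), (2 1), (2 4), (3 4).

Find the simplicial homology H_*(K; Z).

H_0 = Z,  H_1 = Z^2.

Order the vertices as 0 < 1 < 2 < 3 < 4. Listing each simplex with vertices in this order, K has dimension 1 with simplices:

  0-simplices (5): [0], [1], [2], [3], [4]
  1-simplices (6): [0,1], [0,2], [1,2], [2,3], [2,4], [3,4]

Hence C_0 ≅ Z^5, C_1 ≅ Z^6.

The boundary map ∂_1: C_1 → C_0 is given by ∂[p,q] = [q] − [p]. For instance
  ∂[0,1] = [1] − [0].
The resulting 5×6 matrix has rank 4, and its Smith normal form has invariant factors (1,1,1,1).

From H_k ≅ ker(∂_k) / im(∂_{k+1}) we obtain:

  H_0: rank C_0 − rank ∂_1 = 5 − 4 = 1, and the invariant factors of ∂_1 are all 1, so H_0 = Z.
  H_1: rank ker ∂_1 − rank ∂_2 = (6 − 4) − 0 = 2, and there is no ∂_2, so H_1 = Z^2.

As a check, the Euler characteristic is 5 − 6 = -1, which agrees with 1 − 2 = -1.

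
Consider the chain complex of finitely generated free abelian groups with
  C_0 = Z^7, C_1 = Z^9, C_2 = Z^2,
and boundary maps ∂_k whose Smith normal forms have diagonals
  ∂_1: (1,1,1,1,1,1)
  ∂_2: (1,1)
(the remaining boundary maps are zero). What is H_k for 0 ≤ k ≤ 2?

H_0 = Z,  H_1 = Z,  H_2 = 0.

H_0: b_0 = 7 − 0 − 6 = 1; torsion from ∂_1 factors > 1: none. So H_0 = Z.
H_1: b_1 = 9 − 6 − 2 = 1; torsion from ∂_2 factors > 1: none. So H_1 = Z.
H_2: b_2 = 2 − 2 − 0 = 0; torsion from ∂_3 factors > 1: none. So H_2 = 0.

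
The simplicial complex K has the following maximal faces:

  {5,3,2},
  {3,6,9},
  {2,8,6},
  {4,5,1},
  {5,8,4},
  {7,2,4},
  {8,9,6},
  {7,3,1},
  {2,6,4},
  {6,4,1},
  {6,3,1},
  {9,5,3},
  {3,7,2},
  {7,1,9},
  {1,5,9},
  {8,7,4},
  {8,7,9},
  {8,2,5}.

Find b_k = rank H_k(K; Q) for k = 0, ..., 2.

We work with the vertex ordering 1 < 2 < 3 < 4 < 5 < 6 < 7 < 8 < 9. The simplices of K, each written with vertices in increasing order, are:

  0-simplices (9): [1], [2], [3], [4], [5], [6], [7], [8], [9]
  1-simplices (27): (27 of them)
  2-simplices (18): [1,3,6], [1,3,7], [1,4,5], [1,4,6], [1,5,9], [1,7,9], [2,3,5], [2,3,7], [2,4,6], [2,4,7], [2,5,8], [2,6,8], [3,5,9], [3,6,9], [4,5,8], [4,7,8], [6,8,9], [7,8,9]

Hence C_0 ≅ Z^9, C_1 ≅ Z^27, C_2 ≅ Z^18.

Boundary ∂_1: C_1 → C_0 sends each edge [p,q] (with p < q) to q − p.
The resulting 9×27 matrix has rank 8, and its Smith normal form has invariant factors (1,1,1,1,1,1,1,1).

∂_2: C_2 → C_1 acts by ∂[p,q,r] = [q,r] − [p,r] + [p,q]. For instance
  ∂[2,3,7] = [3,7] − [2,7] + [2,3],
  ∂[3,6,9] = [6,9] − [3,9] + [3,6].
As a 27×18 matrix over Z this has rank 18, with invariant factors (1,1,1,1,1,1,1,1,1,1,1,1,1,1,1,1,1,2).

From H_k ≅ ker(∂_k) / im(∂_{k+1}) we obtain:

  H_0: rank C_0 − rank ∂_1 = 9 − 8 = 1, and the invariant factors of ∂_1 are all 1, so H_0 = Z.
  H_1: rank ker ∂_1 − rank ∂_2 = (27 − 8) − 18 = 1, and ∂_2 has invariant factor 2 > 1, so H_1 = Z ⊕ Z/2Z.
  H_2: rank ker ∂_2 − rank ∂_3 = (18 − 18) − 0 = 0, and there is no ∂_3, so H_2 = 0.

As a check, the Euler characteristic is 9 − 27 + 18 = 0, which agrees with 1 − 1 + 0 = 0.

Hence the Betti numbers are b_0 = 1, b_1 = 1, b_2 = 0.

b_0 = 1, b_1 = 1, b_2 = 0.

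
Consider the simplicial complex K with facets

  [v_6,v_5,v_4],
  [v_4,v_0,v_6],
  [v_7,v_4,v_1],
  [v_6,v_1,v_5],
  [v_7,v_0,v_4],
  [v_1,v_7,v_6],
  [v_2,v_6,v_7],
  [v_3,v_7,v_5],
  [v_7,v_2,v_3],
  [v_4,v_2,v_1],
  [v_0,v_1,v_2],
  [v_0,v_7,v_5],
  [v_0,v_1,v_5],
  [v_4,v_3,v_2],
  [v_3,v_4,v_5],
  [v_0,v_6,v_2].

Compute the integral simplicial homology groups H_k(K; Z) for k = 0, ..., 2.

H_0 = Z,  H_1 = Z^2,  H_2 = Z.

Take the total order v_0 < v_1 < v_2 < v_3 < v_4 < v_5 < v_6 < v_7 on the vertex set. Then K (dimension 2) consists of the simplices:

  0-simplices (8): [v_0], [v_1], [v_2], [v_3], [v_4], [v_5], [v_6], [v_7]
  1-simplices (24): (24 of them)
  2-simplices (16): (16 of them)

giving chain groups C_0 ≅ Z^8, C_1 ≅ Z^24, C_2 ≅ Z^16.

The boundary map ∂_1: C_1 → C_0 is given by ∂[p,q] = [q] − [p]. For instance
  ∂[v_1,v_2] = [v_2] − [v_1].
The resulting 8×24 matrix has rank 7, and its Smith normal form has invariant factors (1,1,1,1,1,1,1).

∂_2: C_2 → C_1 sends each 2-simplex [p,q,r] to [q,r] − [p,r] + [p,q]. For instance
  ∂[v_0,v_1,v_5] = [v_1,v_5] − [v_0,v_5] + [v_0,v_1],
  ∂[v_0,v_5,v_7] = [v_5,v_7] − [v_0,v_7] + [v_0,v_5].
The 24×16 boundary matrix has rank 15 and Smith normal form diag(1,1,1,1,1,1,1,1,1,1,1,1,1,1,1).

From H_k ≅ ker(∂_k) / im(∂_{k+1}) we obtain:

  H_0: rank C_0 − rank ∂_1 = 8 − 7 = 1, and the invariant factors of ∂_1 are all 1, so H_0 = Z.
  H_1: rank ker ∂_1 − rank ∂_2 = (24 − 7) − 15 = 2, and the invariant factors of ∂_2 are all 1, so H_1 = Z^2.
  H_2: rank ker ∂_2 − rank ∂_3 = (16 − 15) − 0 = 1, and there is no ∂_3, so H_2 = Z.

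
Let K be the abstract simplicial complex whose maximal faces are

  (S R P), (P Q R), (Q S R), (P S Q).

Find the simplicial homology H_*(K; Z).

H_0 ≅ Z,  H_1 = 0,  H_2 ≅ Z.

K has 4 vertices, 6 edges, 4 triangles.
rank ∂_0 = 0, rank ∂_1 = 3 ⇒ b_0 = 4 − 0 − 3 = 1; all invariant factors of ∂_1 are 1 so no torsion. So H_0 ≅ Z.
rank ∂_1 = 3, rank ∂_2 = 3 ⇒ b_1 = 6 − 3 − 3 = 0; all invariant factors of ∂_2 are 1 so no torsion. So H_1 ≅ 0.
rank ∂_2 = 3, rank ∂_3 = 0 ⇒ b_2 = 4 − 3 − 0 = 1. So H_2 ≅ Z.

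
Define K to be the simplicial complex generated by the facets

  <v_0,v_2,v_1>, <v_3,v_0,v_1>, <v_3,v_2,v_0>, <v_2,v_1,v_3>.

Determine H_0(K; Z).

H_0 = Z.

We work with the vertex ordering v_0 < v_1 < v_2 < v_3. The simplices of K, each written with vertices in increasing order, are:

  0-simplices (4): [v_0], [v_1], [v_2], [v_3]
  1-simplices (6): [v_0,v_1], [v_0,v_2], [v_0,v_3], [v_1,v_2], [v_1,v_3], [v_2,v_3]
  2-simplices (4): [v_0,v_1,v_2], [v_0,v_1,v_3], [v_0,v_2,v_3], [v_1,v_2,v_3]

so the chain groups are C_0 ≅ Z^4, C_1 ≅ Z^6, C_2 ≅ Z^4.

The boundary map ∂_1: C_1 → C_0 is given by ∂[p,q] = [q] − [p]. For instance
  ∂[v_0,v_1] = [v_1] − [v_0].
The 4×6 boundary matrix has rank 3 and Smith normal form diag(1,1,1).

The boundary map ∂_2: C_2 → C_1 acts by ∂[p,q,r] = [q,r] − [p,r] + [p,q]. For instance
  ∂[v_0,v_2,v_3] = [v_2,v_3] − [v_0,v_3] + [v_0,v_2],
  ∂[v_0,v_1,v_2] = [v_1,v_2] − [v_0,v_2] + [v_0,v_1].
The resulting 6×4 matrix has rank 3, and its Smith normal form has invariant factors (1,1,1).

From H_k ≅ ker(∂_k) / im(∂_{k+1}) we obtain:

  H_0: rank C_0 − rank ∂_1 = 4 − 3 = 1, and the invariant factors of ∂_1 are all 1, so H_0 = Z.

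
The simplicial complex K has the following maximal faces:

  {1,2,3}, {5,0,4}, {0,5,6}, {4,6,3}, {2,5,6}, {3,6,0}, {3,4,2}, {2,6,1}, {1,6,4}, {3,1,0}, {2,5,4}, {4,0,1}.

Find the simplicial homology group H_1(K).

Order the vertices as 0 < 1 < 2 < 3 < 4 < 5 < 6. Listing each simplex with vertices in this order, K has dimension 2 with simplices:

  0-simplices (7): [0], [1], [2], [3], [4], [5], [6]
  1-simplices (18): [0,1], [0,3], [0,4], [0,5], [0,6], [1,2], [1,3], [1,4], [1,6], [2,3], [2,4], [2,5], [2,6], [3,4], [3,6], [4,5], [4,6], [5,6]
  2-simplices (12): [0,1,3], [0,1,4], [0,3,6], [0,4,5], [0,5,6], [1,2,3], [1,2,6], [1,4,6], [2,3,4], [2,4,5], [2,5,6], [3,4,6]

Hence C_0 ≅ Z^7, C_1 ≅ Z^18, C_2 ≅ Z^12.

The boundary map ∂_1: C_1 → C_0 sends each edge [p,q] (with p < q) to q − p. For instance
  ∂[2,5] = [5] − [2].
The 7×18 boundary matrix has rank 6 and Smith normal form diag(1,1,1,1,1,1).

The boundary map ∂_2: C_2 → C_1 acts by ∂[p,q,r] = [q,r] − [p,r] + [p,q]. For instance
  ∂[0,5,6] = [5,6] − [0,6] + [0,5],
  ∂[0,1,4] = [1,4] − [0,4] + [0,1].
As a 18×12 matrix over Z this has rank 12, with invariant factors (1,1,1,1,1,1,1,1,1,1,1,2).

Reading off H_k = ker ∂_k / im ∂_{k+1}:

  H_1: rank ker ∂_1 − rank ∂_2 = (18 − 6) − 12 = 0, and ∂_2 has invariant factor 2 > 1, so H_1 = Z/2Z.

H_1 ≅ Z/2Z.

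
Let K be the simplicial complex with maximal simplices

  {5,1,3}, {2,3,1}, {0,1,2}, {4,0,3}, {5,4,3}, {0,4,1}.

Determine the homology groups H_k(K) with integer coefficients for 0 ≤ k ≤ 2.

Take the total order 0 < 1 < 2 < 3 < 4 < 5 on the vertex set. Then K (dimension 2) consists of the simplices:

  0-simplices (6): [0], [1], [2], [3], [4], [5]
  1-simplices (12): [0,1], [0,2], [0,3], [0,4], [1,2], [1,3], [1,4], [1,5], [2,3], [3,4], [3,5], [4,5]
  2-simplices (6): [0,1,2], [0,1,4], [0,3,4], [1,2,3], [1,3,5], [3,4,5]

Hence C_0 ≅ Z^6, C_1 ≅ Z^12, C_2 ≅ Z^6.

∂_1: C_1 → C_0 is given by ∂[p,q] = [q] − [p].
The resulting 6×12 matrix has rank 5, and its Smith normal form has invariant factors (1,1,1,1,1).

The boundary map ∂_2: C_2 → C_1 maps a triangle to the signed sum of its edges. For instance
  ∂[1,2,3] = [2,3] − [1,3] + [1,2],
  ∂[0,1,2] = [1,2] − [0,2] + [0,1].
The resulting 12×6 matrix has rank 6, and its Smith normal form has invariant factors (1,1,1,1,1,1).

From H_k ≅ ker(∂_k) / im(∂_{k+1}) we obtain:

  H_0: rank C_0 − rank ∂_1 = 6 − 5 = 1, and the invariant factors of ∂_1 are all 1, so H_0 ≅ Z.
  H_1: rank ker ∂_1 − rank ∂_2 = (12 − 5) − 6 = 1, and the invariant factors of ∂_2 are all 1, so H_1 ≅ Z.
  H_2: rank ker ∂_2 − rank ∂_3 = (6 − 6) − 0 = 0, and there is no ∂_3, so H_2 ≅ 0.

H_0 = Z,  H_1 = Z,  H_2 = 0.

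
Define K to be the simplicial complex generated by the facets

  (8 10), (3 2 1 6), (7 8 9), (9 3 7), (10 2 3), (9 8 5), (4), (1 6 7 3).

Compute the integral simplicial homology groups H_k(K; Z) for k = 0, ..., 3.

H_0 ≅ Z^2,  H_1 ≅ Z,  H_2 = 0,  H_3 = 0.

We work with the vertex ordering 1 < 2 < 3 < 4 < 5 < 6 < 7 < 8 < 9 < 10. The simplices of K, each written with vertices in increasing order, are:

  0-simplices (10): [1], [2], [3], [4], [5], [6], [7], [8], [9], [10]
  1-simplices (18): [1,2], [1,3], [1,6], [1,7], [2,3], [2,6], [2,10], [3,6], [3,7], [3,9], [3,10], [5,8], [5,9], [6,7], [7,8], [7,9], [8,9], [8,10]
  2-simplices (11): [1,2,3], [1,2,6], [1,3,6], [1,3,7], [1,6,7], [2,3,6], [2,3,10], [3,6,7], [3,7,9], [5,8,9], [7,8,9]
  3-simplices (2): [1,2,3,6], [1,3,6,7]

Hence C_0 ≅ Z^10, C_1 ≅ Z^18, C_2 ≅ Z^11, C_3 ≅ Z^2.

The boundary map ∂_1: C_1 → C_0 maps an edge to its endpoints' difference, ∂[p,q] = q − p. For instance
  ∂[7,8] = [8] − [7].
As a 10×18 matrix over Z this has rank 8, with invariant factors (1,1,1,1,1,1,1,1).

Boundary ∂_2: C_2 → C_1 sends each 2-simplex [p,q,r] to [q,r] − [p,r] + [p,q]. For instance
  ∂[7,8,9] = [8,9] − [7,9] + [7,8],
  ∂[3,6,7] = [6,7] − [3,7] + [3,6].
The 18×11 boundary matrix has rank 9 and Smith normal form diag(1,1,1,1,1,1,1,1,1).

Boundary ∂_3: C_3 → C_2 sends each 3-simplex σ to the alternating sum Σ_i (−1)^i (σ with its i-th vertex removed). For instance
  ∂[1,2,3,6] = [2,3,6] − [1,3,6] + [1,2,6] − [1,2,3],
  ∂[1,3,6,7] = [3,6,7] − [1,6,7] + [1,3,7] − [1,3,6].
The 11×2 boundary matrix has rank 2 and Smith normal form diag(1,1).

Now H_k = ker ∂_k / im ∂_{k+1}, so:

  H_0: rank C_0 − rank ∂_1 = 10 − 8 = 2, and the invariant factors of ∂_1 are all 1, so H_0 = Z^2.
  H_1: rank ker ∂_1 − rank ∂_2 = (18 − 8) − 9 = 1, and the invariant factors of ∂_2 are all 1, so H_1 = Z.
  H_2: rank ker ∂_2 − rank ∂_3 = (11 − 9) − 2 = 0, and the invariant factors of ∂_3 are all 1, so H_2 = 0.
  H_3: rank ker ∂_3 − rank ∂_4 = (2 − 2) − 0 = 0, and there is no ∂_4, so H_3 = 0.

As a check, the Euler characteristic is 10 − 18 + 11 − 2 = 1, which agrees with 2 − 1 + 0 − 0 = 1.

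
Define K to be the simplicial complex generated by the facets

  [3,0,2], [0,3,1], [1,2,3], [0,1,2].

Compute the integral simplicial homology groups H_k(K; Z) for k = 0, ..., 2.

H_0 = Z,  H_1 = 0,  H_2 = Z.

K has 4 vertices, 6 edges, 4 triangles.
rank ∂_0 = 0, rank ∂_1 = 3 ⇒ b_0 = 4 − 0 − 3 = 1; all invariant factors of ∂_1 are 1 so no torsion. So H_0 = Z.
rank ∂_1 = 3, rank ∂_2 = 3 ⇒ b_1 = 6 − 3 − 3 = 0; all invariant factors of ∂_2 are 1 so no torsion. So H_1 = 0.
rank ∂_2 = 3, rank ∂_3 = 0 ⇒ b_2 = 4 − 3 − 0 = 1. So H_2 = Z.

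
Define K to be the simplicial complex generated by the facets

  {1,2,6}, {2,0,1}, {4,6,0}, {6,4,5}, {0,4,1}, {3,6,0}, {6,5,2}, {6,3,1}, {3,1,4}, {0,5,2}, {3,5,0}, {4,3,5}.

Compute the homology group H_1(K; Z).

H_1 = Z/2.

We work with the vertex ordering 0 < 1 < 2 < 3 < 4 < 5 < 6. The simplices of K, each written with vertices in increasing order, are:

  0-simplices (7): [0], [1], [2], [3], [4], [5], [6]
  1-simplices (18): [0,1], [0,2], [0,3], [0,4], [0,5], [0,6], [1,2], [1,3], [1,4], [1,6], [2,5], [2,6], [3,4], [3,5], [3,6], [4,5], [4,6], [5,6]
  2-simplices (12): [0,1,2], [0,1,4], [0,2,5], [0,3,5], [0,3,6], [0,4,6], [1,2,6], [1,3,4], [1,3,6], [2,5,6], [3,4,5], [4,5,6]

so the chain groups are C_0 ≅ Z^7, C_1 ≅ Z^18, C_2 ≅ Z^12.

The boundary map ∂_1: C_1 → C_0 maps an edge to its endpoints' difference, ∂[p,q] = q − p. For instance
  ∂[1,6] = [6] − [1].
This gives a 7×18 integer matrix of rank 6; reducing to Smith normal form yields diagonal entries (1,1,1,1,1,1).

Boundary ∂_2: C_2 → C_1 maps a triangle to the signed sum of its edges. For instance
  ∂[1,3,4] = [3,4] − [1,4] + [1,3],
  ∂[0,1,4] = [1,4] − [0,4] + [0,1].
This gives a 18×12 integer matrix of rank 12; reducing to Smith normal form yields diagonal entries (1,1,1,1,1,1,1,1,1,1,1,2).

Now H_k = ker ∂_k / im ∂_{k+1}, so:

  H_1: rank ker ∂_1 − rank ∂_2 = (18 − 6) − 12 = 0, and ∂_2 has invariant factor 2 > 1, so H_1 = Z/2.

(K is a triangulation of the real projective plane RP^2.)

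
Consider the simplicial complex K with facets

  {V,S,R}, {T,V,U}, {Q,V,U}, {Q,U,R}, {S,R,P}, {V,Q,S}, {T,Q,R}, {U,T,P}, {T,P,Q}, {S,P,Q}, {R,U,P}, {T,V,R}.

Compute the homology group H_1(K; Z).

Fix the vertex order P < Q < R < S < T < U < V and write every simplex with vertices in increasing order. Then dim K = 2 and the simplices of K are:

  0-simplices (7): P, Q, R, S, T, U, V
  1-simplices (18): PQ, PR, PS, PT, PU, QR, QS, QT, QU, QV, RS, RT, RU, RV, SV, TU, TV, UV
  2-simplices (12): PQS, PQT, PRS, PRU, PTU, QRT, QRU, QSV, QUV, RSV, RTV, TUV

giving chain groups C_0 ≅ Z^7, C_1 ≅ Z^18, C_2 ≅ Z^12.

Boundary ∂_1: C_1 → C_0 maps an edge to its endpoints' difference, ∂[p,q] = q − p. For instance
  ∂RS = S − R.
The 7×18 boundary matrix has rank 6 and Smith normal form diag(1,1,1,1,1,1).

∂_2: C_2 → C_1 acts by ∂[p,q,r] = [q,r] − [p,r] + [p,q]. For instance
  ∂RSV = SV − RV + RS,
  ∂QRT = RT − QT + QR.
This gives a 18×12 integer matrix of rank 12; reducing to Smith normal form yields diagonal entries (1,1,1,1,1,1,1,1,1,1,1,2).

Reading off H_k = ker ∂_k / im ∂_{k+1}:

  H_1: rank ker ∂_1 − rank ∂_2 = (18 − 6) − 12 = 0, and ∂_2 has invariant factor 2 > 1, so H_1 = Z_2.

H_1 = Z_2.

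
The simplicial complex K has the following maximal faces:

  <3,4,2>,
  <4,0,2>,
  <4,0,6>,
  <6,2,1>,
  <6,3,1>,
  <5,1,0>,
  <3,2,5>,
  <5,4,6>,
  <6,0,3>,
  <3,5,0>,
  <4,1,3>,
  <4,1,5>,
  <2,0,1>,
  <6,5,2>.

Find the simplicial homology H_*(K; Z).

Fix the vertex order 0 < 1 < 2 < 3 < 4 < 5 < 6 and write every simplex with vertices in increasing order. Then dim K = 2 and the simplices of K are:

  0-simplices (7): [0], [1], [2], [3], [4], [5], [6]
  1-simplices (21): [0,1], [0,2], [0,3], [0,4], [0,5], [0,6], [1,2], [1,3], [1,4], [1,5], [1,6], [2,3], [2,4], [2,5], [2,6], [3,4], [3,5], [3,6], [4,5], [4,6], [5,6]
  2-simplices (14): [0,1,2], [0,1,5], [0,2,4], [0,3,5], [0,3,6], [0,4,6], [1,2,6], [1,3,4], [1,3,6], [1,4,5], [2,3,4], [2,3,5], [2,5,6], [4,5,6]

giving chain groups C_0 ≅ Z^7, C_1 ≅ Z^21, C_2 ≅ Z^14.

Boundary ∂_1: C_1 → C_0 is given by ∂[p,q] = [q] − [p]. For instance
  ∂[1,5] = [5] − [1].
The 7×21 boundary matrix has rank 6 and Smith normal form diag(1,1,1,1,1,1).

Boundary ∂_2: C_2 → C_1 maps a triangle to the signed sum of its edges. For instance
  ∂[0,1,2] = [1,2] − [0,2] + [0,1],
  ∂[1,2,6] = [2,6] − [1,6] + [1,2].
This gives a 21×14 integer matrix of rank 13; reducing to Smith normal form yields diagonal entries (1,1,1,1,1,1,1,1,1,1,1,1,1).

Reading off H_k = ker ∂_k / im ∂_{k+1}:

  H_0: rank C_0 − rank ∂_1 = 7 − 6 = 1, and the invariant factors of ∂_1 are all 1, so H_0 = Z.
  H_1: rank ker ∂_1 − rank ∂_2 = (21 − 6) − 13 = 2, and the invariant factors of ∂_2 are all 1, so H_1 = Z^2.
  H_2: rank ker ∂_2 − rank ∂_3 = (14 − 13) − 0 = 1, and there is no ∂_3, so H_2 = Z.

H_0 ≅ Z,  H_1 ≅ Z^2,  H_2 ≅ Z.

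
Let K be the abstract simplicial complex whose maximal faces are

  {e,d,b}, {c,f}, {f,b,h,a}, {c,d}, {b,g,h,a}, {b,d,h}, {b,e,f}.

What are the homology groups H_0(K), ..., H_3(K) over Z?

H_0 = Z,  H_1 = Z,  H_2 = 0,  H_3 = 0.

Order the vertices as a < b < c < d < e < f < g < h. Listing each simplex with vertices in this order, K has dimension 3 with simplices:

  0-simplices (8): a, b, c, d, e, f, g, h
  1-simplices (16): ab, af, ag, ah, bd, be, bf, bg, bh, cd, cf, de, dh, ef, fh, gh
  2-simplices (10): abf, abg, abh, afh, agh, bde, bdh, bef, bfh, bgh
  3-simplices (2): abfh, abgh

so the chain groups are C_0 ≅ Z^8, C_1 ≅ Z^16, C_2 ≅ Z^10, C_3 ≅ Z^2.

The boundary map ∂_1: C_1 → C_0 maps an edge to its endpoints' difference, ∂[p,q] = q − p.
The 8×16 boundary matrix has rank 7 and Smith normal form diag(1,1,1,1,1,1,1).

∂_2: C_2 → C_1 maps a triangle to the signed sum of its edges. For instance
  ∂bde = de − be + bd,
  ∂bfh = fh − bh + bf.
As a 16×10 matrix over Z this has rank 8, with invariant factors (1,1,1,1,1,1,1,1).

Boundary ∂_3: C_3 → C_2 sends each 3-simplex σ to the alternating sum Σ_i (−1)^i (σ with its i-th vertex removed). For instance
  ∂abgh = bgh − agh + abh − abg,
  ∂abfh = bfh − afh + abh − abf.
The 10×2 boundary matrix has rank 2 and Smith normal form diag(1,1).

Reading off H_k = ker ∂_k / im ∂_{k+1}:

  H_0: rank C_0 − rank ∂_1 = 8 − 7 = 1, and the invariant factors of ∂_1 are all 1, so H_0 = Z.
  H_1: rank ker ∂_1 − rank ∂_2 = (16 − 7) − 8 = 1, and the invariant factors of ∂_2 are all 1, so H_1 = Z.
  H_2: rank ker ∂_2 − rank ∂_3 = (10 − 8) − 2 = 0, and the invariant factors of ∂_3 are all 1, so H_2 = 0.
  H_3: rank ker ∂_3 − rank ∂_4 = (2 − 2) − 0 = 0, and there is no ∂_4, so H_3 = 0.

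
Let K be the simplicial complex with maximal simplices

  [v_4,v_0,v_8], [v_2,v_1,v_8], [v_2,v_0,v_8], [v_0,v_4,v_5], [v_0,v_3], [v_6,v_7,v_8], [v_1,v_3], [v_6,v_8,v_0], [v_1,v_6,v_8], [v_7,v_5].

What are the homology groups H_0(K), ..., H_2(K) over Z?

We work with the vertex ordering v_0 < v_1 < v_2 < v_3 < v_4 < v_5 < v_6 < v_7 < v_8. The simplices of K, each written with vertices in increasing order, are:

  0-simplices (9): [v_0], [v_1], [v_2], [v_3], [v_4], [v_5], [v_6], [v_7], [v_8]
  1-simplices (17): (17 of them)
  2-simplices (7): [v_0,v_2,v_8], [v_0,v_4,v_5], [v_0,v_4,v_8], [v_0,v_6,v_8], [v_1,v_2,v_8], [v_1,v_6,v_8], [v_6,v_7,v_8]

Hence C_0 ≅ Z^9, C_1 ≅ Z^17, C_2 ≅ Z^7.

Boundary ∂_1: C_1 → C_0 maps an edge to its endpoints' difference, ∂[p,q] = q − p.
As a 9×17 matrix over Z this has rank 8, with invariant factors (1,1,1,1,1,1,1,1).

The boundary map ∂_2: C_2 → C_1 maps a triangle to the signed sum of its edges. For instance
  ∂[v_0,v_4,v_8] = [v_4,v_8] − [v_0,v_8] + [v_0,v_4],
  ∂[v_6,v_7,v_8] = [v_7,v_8] − [v_6,v_8] + [v_6,v_7].
The resulting 17×7 matrix has rank 7, and its Smith normal form has invariant factors (1,1,1,1,1,1,1).

Now H_k = ker ∂_k / im ∂_{k+1}, so:

  H_0: rank C_0 − rank ∂_1 = 9 − 8 = 1, and the invariant factors of ∂_1 are all 1, so H_0 = Z.
  H_1: rank ker ∂_1 − rank ∂_2 = (17 − 8) − 7 = 2, and the invariant factors of ∂_2 are all 1, so H_1 = Z^2.
  H_2: rank ker ∂_2 − rank ∂_3 = (7 − 7) − 0 = 0, and there is no ∂_3, so H_2 = 0.

As a check, the Euler characteristic is 9 − 17 + 7 = -1, which agrees with 1 − 2 + 0 = -1.

H_0 = Z,  H_1 = Z^2,  H_2 = 0.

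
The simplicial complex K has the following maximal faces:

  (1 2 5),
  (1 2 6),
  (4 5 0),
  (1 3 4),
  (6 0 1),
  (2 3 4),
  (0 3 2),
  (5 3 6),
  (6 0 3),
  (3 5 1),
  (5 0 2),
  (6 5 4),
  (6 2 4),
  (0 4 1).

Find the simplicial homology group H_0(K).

H_0 = Z.

K has 7 vertices, 21 edges, 14 triangles.
rank ∂_0 = 0, rank ∂_1 = 6 ⇒ b_0 = 7 − 0 − 6 = 1; all invariant factors of ∂_1 are 1 so no torsion. So H_0 = Z.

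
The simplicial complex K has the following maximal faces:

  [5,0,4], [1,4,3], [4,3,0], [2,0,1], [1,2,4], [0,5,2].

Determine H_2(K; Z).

We work with the vertex ordering 0 < 1 < 2 < 3 < 4 < 5. The simplices of K, each written with vertices in increasing order, are:

  0-simplices (6): [0], [1], [2], [3], [4], [5]
  1-simplices (12): [0,1], [0,2], [0,3], [0,4], [0,5], [1,2], [1,3], [1,4], [2,4], [2,5], [3,4], [4,5]
  2-simplices (6): [0,1,2], [0,2,5], [0,3,4], [0,4,5], [1,2,4], [1,3,4]

so the chain groups are C_0 ≅ Z^6, C_1 ≅ Z^12, C_2 ≅ Z^6.

∂_1: C_1 → C_0 sends each edge [p,q] (with p < q) to q − p. For instance
  ∂[1,4] = [4] − [1].
As a 6×12 matrix over Z this has rank 5, with invariant factors (1,1,1,1,1).

∂_2: C_2 → C_1 maps a triangle to the signed sum of its edges. For instance
  ∂[0,3,4] = [3,4] − [0,4] + [0,3],
  ∂[1,2,4] = [2,4] − [1,4] + [1,2].
The 12×6 boundary matrix has rank 6 and Smith normal form diag(1,1,1,1,1,1).

Now H_k = ker ∂_k / im ∂_{k+1}, so:

  H_2: rank ker ∂_2 − rank ∂_3 = (6 − 6) − 0 = 0, and there is no ∂_3, so H_2 ≅ 0.

(K is a triangulation of the cylinder S^1 x I.)

H_2 ≅ 0.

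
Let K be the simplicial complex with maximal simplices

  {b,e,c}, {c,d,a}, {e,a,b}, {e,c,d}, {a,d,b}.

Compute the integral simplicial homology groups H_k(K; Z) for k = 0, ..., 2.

H_0 = Z,  H_1 = Z,  H_2 = 0.

We work with the vertex ordering a < b < c < d < e. The simplices of K, each written with vertices in increasing order, are:

  0-simplices (5): a, b, c, d, e
  1-simplices (10): ab, ac, ad, ae, bc, bd, be, cd, ce, de
  2-simplices (5): abd, abe, acd, bce, cde

giving chain groups C_0 ≅ Z^5, C_1 ≅ Z^10, C_2 ≅ Z^5.

∂_1: C_1 → C_0 sends each edge [p,q] (with p < q) to q − p.
The 5×10 boundary matrix has rank 4 and Smith normal form diag(1,1,1,1).

The boundary map ∂_2: C_2 → C_1 sends each 2-simplex [p,q,r] to [q,r] − [p,r] + [p,q]. For instance
  ∂cde = de − ce + cd,
  ∂abd = bd − ad + ab.
As a 10×5 matrix over Z this has rank 5, with invariant factors (1,1,1,1,1).

From H_k ≅ ker(∂_k) / im(∂_{k+1}) we obtain:

  H_0: rank C_0 − rank ∂_1 = 5 − 4 = 1, and the invariant factors of ∂_1 are all 1, so H_0 = Z.
  H_1: rank ker ∂_1 − rank ∂_2 = (10 − 4) − 5 = 1, and the invariant factors of ∂_2 are all 1, so H_1 = Z.
  H_2: rank ker ∂_2 − rank ∂_3 = (5 − 5) − 0 = 0, and there is no ∂_3, so H_2 = 0.

As a check, the Euler characteristic is 5 − 10 + 5 = 0, which agrees with 1 − 1 + 0 = 0.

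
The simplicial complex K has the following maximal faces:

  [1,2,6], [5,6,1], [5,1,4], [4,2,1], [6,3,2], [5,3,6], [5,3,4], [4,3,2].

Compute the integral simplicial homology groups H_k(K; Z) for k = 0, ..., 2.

Order the vertices as 1 < 2 < 3 < 4 < 5 < 6. Listing each simplex with vertices in this order, K has dimension 2 with simplices:

  0-simplices (6): [1], [2], [3], [4], [5], [6]
  1-simplices (12): [1,2], [1,4], [1,5], [1,6], [2,3], [2,4], [2,6], [3,4], [3,5], [3,6], [4,5], [5,6]
  2-simplices (8): [1,2,4], [1,2,6], [1,4,5], [1,5,6], [2,3,4], [2,3,6], [3,4,5], [3,5,6]

giving chain groups C_0 ≅ Z^6, C_1 ≅ Z^12, C_2 ≅ Z^8.

∂_1: C_1 → C_0 maps an edge to its endpoints' difference, ∂[p,q] = q − p.
The resulting 6×12 matrix has rank 5, and its Smith normal form has invariant factors (1,1,1,1,1).

The boundary map ∂_2: C_2 → C_1 acts by ∂[p,q,r] = [q,r] − [p,r] + [p,q]. For instance
  ∂[3,4,5] = [4,5] − [3,5] + [3,4],
  ∂[2,3,4] = [3,4] − [2,4] + [2,3].
As a 12×8 matrix over Z this has rank 7, with invariant factors (1,1,1,1,1,1,1).

Computing H_k = (kernel of ∂_k) / (image of ∂_{k+1}):

  H_0: rank C_0 − rank ∂_1 = 6 − 5 = 1, and the invariant factors of ∂_1 are all 1, so H_0 ≅ Z.
  H_1: rank ker ∂_1 − rank ∂_2 = (12 − 5) − 7 = 0, and the invariant factors of ∂_2 are all 1, so H_1 ≅ 0.
  H_2: rank ker ∂_2 − rank ∂_3 = (8 − 7) − 0 = 1, and there is no ∂_3, so H_2 ≅ Z.

H_0 ≅ Z,  H_1 = 0,  H_2 ≅ Z.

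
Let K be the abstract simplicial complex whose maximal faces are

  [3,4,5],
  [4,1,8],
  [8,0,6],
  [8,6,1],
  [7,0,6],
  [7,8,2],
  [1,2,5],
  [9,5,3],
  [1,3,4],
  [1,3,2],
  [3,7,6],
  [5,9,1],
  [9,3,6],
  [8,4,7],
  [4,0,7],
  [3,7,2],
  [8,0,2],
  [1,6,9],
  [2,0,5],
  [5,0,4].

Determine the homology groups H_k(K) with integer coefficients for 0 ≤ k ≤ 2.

K has 10 vertices, 30 edges, 20 triangles.
rank ∂_0 = 0, rank ∂_1 = 9 ⇒ b_0 = 10 − 0 − 9 = 1; all invariant factors of ∂_1 are 1 so no torsion. So H_0 = Z.
rank ∂_1 = 9, rank ∂_2 = 20 ⇒ b_1 = 30 − 9 − 20 = 1; ∂_2 has invariant factor(s) [2] giving torsion. So H_1 = Z ⊕ Z_2.
rank ∂_2 = 20, rank ∂_3 = 0 ⇒ b_2 = 20 − 20 − 0 = 0. So H_2 = 0.

H_0 = Z,  H_1 = Z ⊕ Z_2,  H_2 = 0.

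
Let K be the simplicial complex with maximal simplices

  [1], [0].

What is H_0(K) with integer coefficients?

H_0 = Z^2.

Take the total order 0 < 1 on the vertex set. Then K (dimension 0) consists of the simplices:

  0-simplices (2): [0], [1]

so the chain groups are C_0 ≅ Z^2.

Computing H_k = (kernel of ∂_k) / (image of ∂_{k+1}):

  H_0: rank C_0 − rank ∂_1 = 2 − 0 = 2, and there is no ∂_1, so H_0 = Z^2.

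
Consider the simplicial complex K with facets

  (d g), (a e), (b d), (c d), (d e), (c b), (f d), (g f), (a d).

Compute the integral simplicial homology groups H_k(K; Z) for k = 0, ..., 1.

H_0 = Z,  H_1 = Z^3.

Order the vertices as a < b < c < d < e < f < g. Listing each simplex with vertices in this order, K has dimension 1 with simplices:

  0-simplices (7): a, b, c, d, e, f, g
  1-simplices (9): ad, ae, bc, bd, cd, de, df, dg, fg

Hence C_0 ≅ Z^7, C_1 ≅ Z^9.

The boundary map ∂_1: C_1 → C_0 maps an edge to its endpoints' difference, ∂[p,q] = q − p. For instance
  ∂bd = d − b.
This gives a 7×9 integer matrix of rank 6; reducing to Smith normal form yields diagonal entries (1,1,1,1,1,1).

From H_k ≅ ker(∂_k) / im(∂_{k+1}) we obtain:

  H_0: rank C_0 − rank ∂_1 = 7 − 6 = 1, and the invariant factors of ∂_1 are all 1, so H_0 = Z.
  H_1: rank ker ∂_1 − rank ∂_2 = (9 − 6) − 0 = 3, and there is no ∂_2, so H_1 = Z^3.

As a check, the Euler characteristic is 7 − 9 = -2, which agrees with 1 − 3 = -2.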